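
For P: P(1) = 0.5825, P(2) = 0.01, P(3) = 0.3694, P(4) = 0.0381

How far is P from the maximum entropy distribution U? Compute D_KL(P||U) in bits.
0.7691 bits

U(i) = 1/4 for all i

D_KL(P||U) = Σ P(x) log₂(P(x) / (1/4))
           = Σ P(x) log₂(P(x)) + log₂(4)
           = log₂(4) - H(P)

H(P) = -Σ P(x) log₂(P(x)):
  -P(1)·log₂(P(1)) = -(0.5825)·log₂(0.5825) = 0.45416
  -P(2)·log₂(P(2)) = -(0.01)·log₂(0.01) = 0.06644
  -P(3)·log₂(P(3)) = -(0.3694)·log₂(0.3694) = 0.53073
  -P(4)·log₂(P(4)) = -(0.0381)·log₂(0.0381) = 0.17961
H(P) = 0.45416 + 0.06644 + 0.53073 + 0.17961 = 1.23094 bits

log₂(4) = 2.00000 bits

D_KL(P||U) = 2.00000 - 1.23094 = 0.76906 ≈ 0.7691 bits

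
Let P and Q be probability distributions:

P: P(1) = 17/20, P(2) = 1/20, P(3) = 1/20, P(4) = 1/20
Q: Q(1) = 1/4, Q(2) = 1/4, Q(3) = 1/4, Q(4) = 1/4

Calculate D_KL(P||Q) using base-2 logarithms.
1.1524 bits

D_KL(P||Q) = Σ P(x) log₂(P(x)/Q(x))

Computing term by term:
  P(1)·log₂(P(1)/Q(1)) = (17/20)·log₂((17/20)/(1/4)) = 1.50070
  P(2)·log₂(P(2)/Q(2)) = (1/20)·log₂((1/20)/(1/4)) = -0.11610
  P(3)·log₂(P(3)/Q(3)) = (1/20)·log₂((1/20)/(1/4)) = -0.11610
  P(4)·log₂(P(4)/Q(4)) = (1/20)·log₂((1/20)/(1/4)) = -0.11610

D_KL(P||Q) = 1.50070 - 0.11610 - 0.11610 - 0.11610 = 1.15240 ≈ 1.1524 bits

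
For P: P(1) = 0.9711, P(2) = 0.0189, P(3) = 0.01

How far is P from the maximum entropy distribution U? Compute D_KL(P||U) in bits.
1.3692 bits

U(i) = 1/3 for all i

D_KL(P||U) = Σ P(x) log₂(P(x) / (1/3))
           = Σ P(x) log₂(P(x)) + log₂(3)
           = log₂(3) - H(P)

H(P) = -Σ P(x) log₂(P(x)):
  -P(1)·log₂(P(1)) = -(0.9711)·log₂(0.9711) = 0.04109
  -P(2)·log₂(P(2)) = -(0.0189)·log₂(0.0189) = 0.10821
  -P(3)·log₂(P(3)) = -(0.01)·log₂(0.01) = 0.06644
H(P) = 0.04109 + 0.10821 + 0.06644 = 0.21574 bits

log₂(3) = 1.58496 bits

D_KL(P||U) = 1.58496 - 0.21574 = 1.36922 ≈ 1.3692 bits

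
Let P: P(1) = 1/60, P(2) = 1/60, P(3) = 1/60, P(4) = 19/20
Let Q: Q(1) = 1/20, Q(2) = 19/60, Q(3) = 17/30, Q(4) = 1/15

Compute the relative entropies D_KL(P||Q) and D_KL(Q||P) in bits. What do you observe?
D_KL(P||Q) = 3.4592 bits, D_KL(Q||P) = 4.0518 bits. The two directions give different values (D_KL(Q||P) exceeds D_KL(P||Q) by 0.5926 bits): KL divergence is asymmetric.

D_KL(P||Q) = Σ P(x) log₂(P(x)/Q(x))

Computing term by term:
  P(1)·log₂(P(1)/Q(1)) = (1/60)·log₂((1/60)/(1/20)) = -0.02642
  P(2)·log₂(P(2)/Q(2)) = (1/60)·log₂((1/60)/(19/60)) = -0.07080
  P(3)·log₂(P(3)/Q(3)) = (1/60)·log₂((1/60)/(17/30)) = -0.08479
  P(4)·log₂(P(4)/Q(4)) = (19/20)·log₂((19/20)/(1/15)) = 3.64125

D_KL(P||Q) = -0.02642 - 0.07080 - 0.08479 + 3.64125 = 3.45924 ≈ 3.4592 bits

D_KL(Q||P) = Σ Q(x) log₂(Q(x)/P(x))

Computing term by term:
  Q(1)·log₂(Q(1)/P(1)) = (1/20)·log₂((1/20)/(1/60)) = 0.07925
  Q(2)·log₂(Q(2)/P(2)) = (19/60)·log₂((19/60)/(1/60)) = 1.34518
  Q(3)·log₂(Q(3)/P(3)) = (17/30)·log₂((17/30)/(1/60)) = 2.88290
  Q(4)·log₂(Q(4)/P(4)) = (1/15)·log₂((1/15)/(19/20)) = -0.25553

D_KL(Q||P) = 0.07925 + 1.34518 + 2.88290 - 0.25553 = 4.05180 ≈ 4.0518 bits

These are NOT equal (difference: 0.5926 bits). KL divergence is asymmetric: D_KL(P||Q) ≠ D_KL(Q||P) in general.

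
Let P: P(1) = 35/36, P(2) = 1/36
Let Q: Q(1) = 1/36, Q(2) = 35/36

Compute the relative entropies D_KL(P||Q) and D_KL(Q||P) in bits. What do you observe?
D_KL(P||Q) = 4.8443 bits, D_KL(Q||P) = 4.8443 bits. The two directions give the same value here, because Q is a self-inverse relabeling of P; in general KL divergence is asymmetric.

D_KL(P||Q) = Σ P(x) log₂(P(x)/Q(x))

Computing term by term:
  P(1)·log₂(P(1)/Q(1)) = (35/36)·log₂((35/36)/(1/36)) = 4.98680
  P(2)·log₂(P(2)/Q(2)) = (1/36)·log₂((1/36)/(35/36)) = -0.14248

D_KL(P||Q) = 4.98680 - 0.14248 = 4.84432 ≈ 4.8443 bits

D_KL(Q||P) = Σ Q(x) log₂(Q(x)/P(x))

Computing term by term:
  Q(1)·log₂(Q(1)/P(1)) = (1/36)·log₂((1/36)/(35/36)) = -0.14248
  Q(2)·log₂(Q(2)/P(2)) = (35/36)·log₂((35/36)/(1/36)) = 4.98680

D_KL(Q||P) = -0.14248 + 4.98680 = 4.84432 ≈ 4.8443 bits

These ARE equal here. Q is P with outcomes relabeled (Q(1) = P(2), Q(2) = P(1)) by a relabeling that is its own inverse, so the two sums contain exactly the same terms in a different order. This is a special case — KL divergence is not symmetric in general: D_KL(P||Q) ≠ D_KL(Q||P) for most P, Q.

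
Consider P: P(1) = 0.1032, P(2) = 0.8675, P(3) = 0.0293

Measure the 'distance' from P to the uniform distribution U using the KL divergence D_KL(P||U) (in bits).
0.9197 bits

U(i) = 1/3 for all i

D_KL(P||U) = Σ P(x) log₂(P(x) / (1/3))
           = Σ P(x) log₂(P(x)) + log₂(3)
           = log₂(3) - H(P)

H(P) = -Σ P(x) log₂(P(x)):
  -P(1)·log₂(P(1)) = -(0.1032)·log₂(0.1032) = 0.33813
  -P(2)·log₂(P(2)) = -(0.8675)·log₂(0.8675) = 0.17789
  -P(3)·log₂(P(3)) = -(0.0293)·log₂(0.0293) = 0.14922
H(P) = 0.33813 + 0.17789 + 0.14922 = 0.66524 bits

log₂(3) = 1.58496 bits

D_KL(P||U) = 1.58496 - 0.66524 = 0.91972 ≈ 0.9197 bits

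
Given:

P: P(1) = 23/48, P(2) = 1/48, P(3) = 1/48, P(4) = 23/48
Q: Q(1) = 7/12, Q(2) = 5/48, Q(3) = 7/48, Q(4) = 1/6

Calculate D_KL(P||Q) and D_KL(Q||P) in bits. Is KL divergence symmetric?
D_KL(P||Q) = 0.4872 bits, D_KL(Q||P) = 0.5629 bits. No, KL divergence is not symmetric.

D_KL(P||Q) = Σ P(x) log₂(P(x)/Q(x))

Computing term by term:
  P(1)·log₂(P(1)/Q(1)) = (23/48)·log₂((23/48)/(7/12)) = -0.13598
  P(2)·log₂(P(2)/Q(2)) = (1/48)·log₂((1/48)/(5/48)) = -0.04837
  P(3)·log₂(P(3)/Q(3)) = (1/48)·log₂((1/48)/(7/48)) = -0.05849
  P(4)·log₂(P(4)/Q(4)) = (23/48)·log₂((23/48)/(1/6)) = 0.73004

D_KL(P||Q) = -0.13598 - 0.04837 - 0.05849 + 0.73004 = 0.48720 ≈ 0.4872 bits

D_KL(Q||P) = Σ Q(x) log₂(Q(x)/P(x))

Computing term by term:
  Q(1)·log₂(Q(1)/P(1)) = (7/12)·log₂((7/12)/(23/48)) = 0.16555
  Q(2)·log₂(Q(2)/P(2)) = (5/48)·log₂((5/48)/(1/48)) = 0.24187
  Q(3)·log₂(Q(3)/P(3)) = (7/48)·log₂((7/48)/(1/48)) = 0.40941
  Q(4)·log₂(Q(4)/P(4)) = (1/6)·log₂((1/6)/(23/48)) = -0.25393

D_KL(Q||P) = 0.16555 + 0.24187 + 0.40941 - 0.25393 = 0.56290 ≈ 0.5629 bits

These are NOT equal (difference: 0.0757 bits). KL divergence is asymmetric: D_KL(P||Q) ≠ D_KL(Q||P) in general.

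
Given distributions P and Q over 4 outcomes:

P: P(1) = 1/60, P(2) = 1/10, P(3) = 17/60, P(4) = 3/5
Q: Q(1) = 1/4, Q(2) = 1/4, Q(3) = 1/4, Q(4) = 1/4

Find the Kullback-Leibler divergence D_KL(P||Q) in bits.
0.6117 bits

D_KL(P||Q) = Σ P(x) log₂(P(x)/Q(x))

Computing term by term:
  P(1)·log₂(P(1)/Q(1)) = (1/60)·log₂((1/60)/(1/4)) = -0.06511
  P(2)·log₂(P(2)/Q(2)) = (1/10)·log₂((1/10)/(1/4)) = -0.13219
  P(3)·log₂(P(3)/Q(3)) = (17/60)·log₂((17/60)/(1/4)) = 0.05116
  P(4)·log₂(P(4)/Q(4)) = (3/5)·log₂((3/5)/(1/4)) = 0.75782

D_KL(P||Q) = -0.06511 - 0.13219 + 0.05116 + 0.75782 = 0.61168 ≈ 0.6117 bits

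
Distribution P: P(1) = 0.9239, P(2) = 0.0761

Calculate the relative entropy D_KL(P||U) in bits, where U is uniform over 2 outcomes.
0.6117 bits

U(i) = 1/2 for all i

D_KL(P||U) = Σ P(x) log₂(P(x) / (1/2))
           = Σ P(x) log₂(P(x)) + log₂(2)
           = log₂(2) - H(P)

H(P) = -Σ P(x) log₂(P(x)):
  -P(1)·log₂(P(1)) = -(0.9239)·log₂(0.9239) = 0.10550
  -P(2)·log₂(P(2)) = -(0.0761)·log₂(0.0761) = 0.28278
H(P) = 0.10550 + 0.28278 = 0.38828 bits

log₂(2) = 1.00000 bits

D_KL(P||U) = 1.00000 - 0.38828 = 0.61172 ≈ 0.6117 bits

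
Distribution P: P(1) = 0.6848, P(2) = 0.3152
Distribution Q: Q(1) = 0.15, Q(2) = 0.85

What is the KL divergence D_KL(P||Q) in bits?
1.0491 bits

D_KL(P||Q) = Σ P(x) log₂(P(x)/Q(x))

Computing term by term:
  P(1)·log₂(P(1)/Q(1)) = 0.6848·log₂(0.6848/0.15) = 1.50021
  P(2)·log₂(P(2)/Q(2)) = 0.3152·log₂(0.3152/0.85) = -0.45111

D_KL(P||Q) = 1.50021 - 0.45111 = 1.04910 ≈ 1.0491 bits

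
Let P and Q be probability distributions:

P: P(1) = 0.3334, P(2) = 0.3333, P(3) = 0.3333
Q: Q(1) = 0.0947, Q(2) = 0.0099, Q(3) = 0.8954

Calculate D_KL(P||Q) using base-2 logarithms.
1.8211 bits

D_KL(P||Q) = Σ P(x) log₂(P(x)/Q(x))

Computing term by term:
  P(1)·log₂(P(1)/Q(1)) = 0.3334·log₂(0.3334/0.0947) = 0.60539
  P(2)·log₂(P(2)/Q(2)) = 0.3333·log₂(0.3333/0.0099) = 1.69091
  P(3)·log₂(P(3)/Q(3)) = 0.3333·log₂(0.3333/0.8954) = -0.47519

D_KL(P||Q) = 0.60539 + 1.69091 - 0.47519 = 1.82111 ≈ 1.8211 bits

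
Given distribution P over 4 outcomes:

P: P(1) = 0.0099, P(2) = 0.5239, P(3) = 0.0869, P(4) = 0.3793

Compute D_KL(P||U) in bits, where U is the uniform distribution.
0.6087 bits

U(i) = 1/4 for all i

D_KL(P||U) = Σ P(x) log₂(P(x) / (1/4))
           = Σ P(x) log₂(P(x)) + log₂(4)
           = log₂(4) - H(P)

H(P) = -Σ P(x) log₂(P(x)):
  -P(1)·log₂(P(1)) = -(0.0099)·log₂(0.0099) = 0.06592
  -P(2)·log₂(P(2)) = -(0.5239)·log₂(0.5239) = 0.48861
  -P(3)·log₂(P(3)) = -(0.0869)·log₂(0.0869) = 0.30628
  -P(4)·log₂(P(4)) = -(0.3793)·log₂(0.3793) = 0.53048
H(P) = 0.06592 + 0.48861 + 0.30628 + 0.53048 = 1.39129 bits

log₂(4) = 2.00000 bits

D_KL(P||U) = 2.00000 - 1.39129 = 0.60871 ≈ 0.6087 bits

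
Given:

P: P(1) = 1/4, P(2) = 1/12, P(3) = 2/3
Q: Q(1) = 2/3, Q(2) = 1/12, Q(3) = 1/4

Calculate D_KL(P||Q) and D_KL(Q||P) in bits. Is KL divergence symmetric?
D_KL(P||Q) = 0.5896 bits, D_KL(Q||P) = 0.5896 bits. The two values coincide for this particular pair, but no — KL divergence is not symmetric in general.

D_KL(P||Q) = Σ P(x) log₂(P(x)/Q(x))

Computing term by term:
  P(1)·log₂(P(1)/Q(1)) = (1/4)·log₂((1/4)/(2/3)) = -0.35376
  P(2)·log₂(P(2)/Q(2)) = (1/12)·log₂((1/12)/(1/12)) = 0.00000
  P(3)·log₂(P(3)/Q(3)) = (2/3)·log₂((2/3)/(1/4)) = 0.94336

D_KL(P||Q) = -0.35376 + 0.00000 + 0.94336 = 0.58960 ≈ 0.5896 bits

D_KL(Q||P) = Σ Q(x) log₂(Q(x)/P(x))

Computing term by term:
  Q(1)·log₂(Q(1)/P(1)) = (2/3)·log₂((2/3)/(1/4)) = 0.94336
  Q(2)·log₂(Q(2)/P(2)) = (1/12)·log₂((1/12)/(1/12)) = 0.00000
  Q(3)·log₂(Q(3)/P(3)) = (1/4)·log₂((1/4)/(2/3)) = -0.35376

D_KL(Q||P) = 0.94336 + 0.00000 - 0.35376 = 0.58960 ≈ 0.5896 bits

These ARE equal here. Q is P with outcomes relabeled (Q(1) = P(3), Q(3) = P(1)) by a relabeling that is its own inverse, so the two sums contain exactly the same terms in a different order. This is a special case — KL divergence is not symmetric in general: D_KL(P||Q) ≠ D_KL(Q||P) for most P, Q.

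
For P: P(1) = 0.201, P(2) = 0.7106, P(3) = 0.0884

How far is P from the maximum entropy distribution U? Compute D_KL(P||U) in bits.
0.4601 bits

U(i) = 1/3 for all i

D_KL(P||U) = Σ P(x) log₂(P(x) / (1/3))
           = Σ P(x) log₂(P(x)) + log₂(3)
           = log₂(3) - H(P)

H(P) = -Σ P(x) log₂(P(x)):
  -P(1)·log₂(P(1)) = -(0.201)·log₂(0.201) = 0.46526
  -P(2)·log₂(P(2)) = -(0.7106)·log₂(0.7106) = 0.35025
  -P(3)·log₂(P(3)) = -(0.0884)·log₂(0.0884) = 0.30938
H(P) = 0.46526 + 0.35025 + 0.30938 = 1.12489 bits

log₂(3) = 1.58496 bits

D_KL(P||U) = 1.58496 - 1.12489 = 0.46007 ≈ 0.4601 bits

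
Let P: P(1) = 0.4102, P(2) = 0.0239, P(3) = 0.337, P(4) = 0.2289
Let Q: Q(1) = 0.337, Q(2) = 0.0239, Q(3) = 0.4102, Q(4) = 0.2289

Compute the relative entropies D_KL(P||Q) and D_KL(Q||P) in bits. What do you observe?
D_KL(P||Q) = 0.0208 bits, D_KL(Q||P) = 0.0208 bits. The two directions give the same value here, because Q is a self-inverse relabeling of P; in general KL divergence is asymmetric.

D_KL(P||Q) = Σ P(x) log₂(P(x)/Q(x))

Computing term by term:
  P(1)·log₂(P(1)/Q(1)) = 0.4102·log₂(0.4102/0.337) = 0.11632
  P(2)·log₂(P(2)/Q(2)) = 0.0239·log₂(0.0239/0.0239) = 0.00000
  P(3)·log₂(P(3)/Q(3)) = 0.337·log₂(0.337/0.4102) = -0.09557
  P(4)·log₂(P(4)/Q(4)) = 0.2289·log₂(0.2289/0.2289) = 0.00000

D_KL(P||Q) = 0.11632 + 0.00000 - 0.09557 + 0.00000 = 0.02075 ≈ 0.0208 bits

D_KL(Q||P) = Σ Q(x) log₂(Q(x)/P(x))

Computing term by term:
  Q(1)·log₂(Q(1)/P(1)) = 0.337·log₂(0.337/0.4102) = -0.09557
  Q(2)·log₂(Q(2)/P(2)) = 0.0239·log₂(0.0239/0.0239) = 0.00000
  Q(3)·log₂(Q(3)/P(3)) = 0.4102·log₂(0.4102/0.337) = 0.11632
  Q(4)·log₂(Q(4)/P(4)) = 0.2289·log₂(0.2289/0.2289) = 0.00000

D_KL(Q||P) = -0.09557 + 0.00000 + 0.11632 + 0.00000 = 0.02075 ≈ 0.0208 bits

These ARE equal here. Q is P with outcomes relabeled (Q(1) = P(3), Q(3) = P(1)) by a relabeling that is its own inverse, so the two sums contain exactly the same terms in a different order. This is a special case — KL divergence is not symmetric in general: D_KL(P||Q) ≠ D_KL(Q||P) for most P, Q.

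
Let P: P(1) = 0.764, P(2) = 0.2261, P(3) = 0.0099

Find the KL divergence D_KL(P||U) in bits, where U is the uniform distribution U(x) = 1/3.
0.7374 bits

U(i) = 1/3 for all i

D_KL(P||U) = Σ P(x) log₂(P(x) / (1/3))
           = Σ P(x) log₂(P(x)) + log₂(3)
           = log₂(3) - H(P)

H(P) = -Σ P(x) log₂(P(x)):
  -P(1)·log₂(P(1)) = -(0.764)·log₂(0.764) = 0.29670
  -P(2)·log₂(P(2)) = -(0.2261)·log₂(0.2261) = 0.48498
  -P(3)·log₂(P(3)) = -(0.0099)·log₂(0.0099) = 0.06592
H(P) = 0.29670 + 0.48498 + 0.06592 = 0.84760 bits

log₂(3) = 1.58496 bits

D_KL(P||U) = 1.58496 - 0.84760 = 0.73736 ≈ 0.7374 bits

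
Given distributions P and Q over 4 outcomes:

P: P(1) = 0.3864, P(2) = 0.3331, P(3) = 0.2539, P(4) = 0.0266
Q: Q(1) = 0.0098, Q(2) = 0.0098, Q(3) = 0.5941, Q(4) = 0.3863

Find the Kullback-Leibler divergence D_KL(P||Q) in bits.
3.3288 bits

D_KL(P||Q) = Σ P(x) log₂(P(x)/Q(x))

Computing term by term:
  P(1)·log₂(P(1)/Q(1)) = 0.3864·log₂(0.3864/0.0098) = 2.04837
  P(2)·log₂(P(2)/Q(2)) = 0.3331·log₂(0.3331/0.0098) = 1.69449
  P(3)·log₂(P(3)/Q(3)) = 0.2539·log₂(0.2539/0.5941) = -0.31139
  P(4)·log₂(P(4)/Q(4)) = 0.0266·log₂(0.0266/0.3863) = -0.10268

D_KL(P||Q) = 2.04837 + 1.69449 - 0.31139 - 0.10268 = 3.32879 ≈ 3.3288 bits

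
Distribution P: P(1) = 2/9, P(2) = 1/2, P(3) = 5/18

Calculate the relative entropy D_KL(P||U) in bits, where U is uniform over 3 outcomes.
0.0894 bits

U(i) = 1/3 for all i

D_KL(P||U) = Σ P(x) log₂(P(x) / (1/3))
           = Σ P(x) log₂(P(x)) + log₂(3)
           = log₂(3) - H(P)

H(P) = -Σ P(x) log₂(P(x)):
  -P(1)·log₂(P(1)) = -(2/9)·log₂(2/9) = 0.48221
  -P(2)·log₂(P(2)) = -(1/2)·log₂(1/2) = 0.50000
  -P(3)·log₂(P(3)) = -(5/18)·log₂(5/18) = 0.51333
H(P) = 0.48221 + 0.50000 + 0.51333 = 1.49554 bits

log₂(3) = 1.58496 bits

D_KL(P||U) = 1.58496 - 1.49554 = 0.08942 ≈ 0.0894 bits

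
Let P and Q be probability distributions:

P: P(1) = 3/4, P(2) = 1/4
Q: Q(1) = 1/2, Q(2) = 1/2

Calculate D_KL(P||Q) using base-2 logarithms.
0.1887 bits

D_KL(P||Q) = Σ P(x) log₂(P(x)/Q(x))

Computing term by term:
  P(1)·log₂(P(1)/Q(1)) = (3/4)·log₂((3/4)/(1/2)) = 0.43872
  P(2)·log₂(P(2)/Q(2)) = (1/4)·log₂((1/4)/(1/2)) = -0.25000

D_KL(P||Q) = 0.43872 - 0.25000 = 0.18872 ≈ 0.1887 bits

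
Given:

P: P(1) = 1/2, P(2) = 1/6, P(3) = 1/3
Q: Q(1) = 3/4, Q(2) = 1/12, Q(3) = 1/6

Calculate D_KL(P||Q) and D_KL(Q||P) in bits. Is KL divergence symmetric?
D_KL(P||Q) = 0.2075 bits, D_KL(Q||P) = 0.1887 bits. No, KL divergence is not symmetric.

D_KL(P||Q) = Σ P(x) log₂(P(x)/Q(x))

Computing term by term:
  P(1)·log₂(P(1)/Q(1)) = (1/2)·log₂((1/2)/(3/4)) = -0.29248
  P(2)·log₂(P(2)/Q(2)) = (1/6)·log₂((1/6)/(1/12)) = 0.16667
  P(3)·log₂(P(3)/Q(3)) = (1/3)·log₂((1/3)/(1/6)) = 0.33333

D_KL(P||Q) = -0.29248 + 0.16667 + 0.33333 = 0.20752 ≈ 0.2075 bits

D_KL(Q||P) = Σ Q(x) log₂(Q(x)/P(x))

Computing term by term:
  Q(1)·log₂(Q(1)/P(1)) = (3/4)·log₂((3/4)/(1/2)) = 0.43872
  Q(2)·log₂(Q(2)/P(2)) = (1/12)·log₂((1/12)/(1/6)) = -0.08333
  Q(3)·log₂(Q(3)/P(3)) = (1/6)·log₂((1/6)/(1/3)) = -0.16667

D_KL(Q||P) = 0.43872 - 0.08333 - 0.16667 = 0.18872 ≈ 0.1887 bits

These are NOT equal (difference: 0.0188 bits). KL divergence is asymmetric: D_KL(P||Q) ≠ D_KL(Q||P) in general.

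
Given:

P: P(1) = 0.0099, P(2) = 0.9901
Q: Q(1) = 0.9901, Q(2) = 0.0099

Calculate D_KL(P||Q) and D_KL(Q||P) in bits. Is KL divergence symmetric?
D_KL(P||Q) = 6.5125 bits, D_KL(Q||P) = 6.5125 bits. The two values coincide for this particular pair, but no — KL divergence is not symmetric in general.

D_KL(P||Q) = Σ P(x) log₂(P(x)/Q(x))

Computing term by term:
  P(1)·log₂(P(1)/Q(1)) = 0.0099·log₂(0.0099/0.9901) = -0.06578
  P(2)·log₂(P(2)/Q(2)) = 0.9901·log₂(0.9901/0.0099) = 6.57823

D_KL(P||Q) = -0.06578 + 6.57823 = 6.51245 ≈ 6.5125 bits

D_KL(Q||P) = Σ Q(x) log₂(Q(x)/P(x))

Computing term by term:
  Q(1)·log₂(Q(1)/P(1)) = 0.9901·log₂(0.9901/0.0099) = 6.57823
  Q(2)·log₂(Q(2)/P(2)) = 0.0099·log₂(0.0099/0.9901) = -0.06578

D_KL(Q||P) = 6.57823 - 0.06578 = 6.51245 ≈ 6.5125 bits

These ARE equal here. Q is P with outcomes relabeled (Q(1) = P(2), Q(2) = P(1)) by a relabeling that is its own inverse, so the two sums contain exactly the same terms in a different order. This is a special case — KL divergence is not symmetric in general: D_KL(P||Q) ≠ D_KL(Q||P) for most P, Q.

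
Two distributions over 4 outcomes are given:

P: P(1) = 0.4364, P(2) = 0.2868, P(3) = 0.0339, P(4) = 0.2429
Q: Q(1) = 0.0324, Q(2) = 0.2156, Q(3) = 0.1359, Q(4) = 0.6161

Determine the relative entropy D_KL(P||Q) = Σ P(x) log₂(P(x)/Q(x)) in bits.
1.3612 bits

D_KL(P||Q) = Σ P(x) log₂(P(x)/Q(x))

Computing term by term:
  P(1)·log₂(P(1)/Q(1)) = 0.4364·log₂(0.4364/0.0324) = 1.63719
  P(2)·log₂(P(2)/Q(2)) = 0.2868·log₂(0.2868/0.2156) = 0.11807
  P(3)·log₂(P(3)/Q(3)) = 0.0339·log₂(0.0339/0.1359) = -0.06791
  P(4)·log₂(P(4)/Q(4)) = 0.2429·log₂(0.2429/0.6161) = -0.32617

D_KL(P||Q) = 1.63719 + 0.11807 - 0.06791 - 0.32617 = 1.36118 ≈ 1.3612 bits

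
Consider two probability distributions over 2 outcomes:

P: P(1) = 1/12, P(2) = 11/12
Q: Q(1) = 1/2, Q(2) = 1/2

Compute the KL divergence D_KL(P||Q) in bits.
0.5862 bits

D_KL(P||Q) = Σ P(x) log₂(P(x)/Q(x))

Computing term by term:
  P(1)·log₂(P(1)/Q(1)) = (1/12)·log₂((1/12)/(1/2)) = -0.21541
  P(2)·log₂(P(2)/Q(2)) = (11/12)·log₂((11/12)/(1/2)) = 0.80160

D_KL(P||Q) = -0.21541 + 0.80160 = 0.58619 ≈ 0.5862 bits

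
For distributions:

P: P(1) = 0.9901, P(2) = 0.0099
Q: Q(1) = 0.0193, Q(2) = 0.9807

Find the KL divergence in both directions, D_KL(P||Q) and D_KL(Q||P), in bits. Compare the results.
D_KL(P||Q) = 5.5590 bits, D_KL(Q||P) = 6.3926 bits. D_KL(Q||P) is larger than D_KL(P||Q) by 0.8336 bits; the two directions differ.

D_KL(P||Q) = Σ P(x) log₂(P(x)/Q(x))

Computing term by term:
  P(1)·log₂(P(1)/Q(1)) = 0.9901·log₂(0.9901/0.0193) = 5.62466
  P(2)·log₂(P(2)/Q(2)) = 0.0099·log₂(0.0099/0.9807) = -0.06564

D_KL(P||Q) = 5.62466 - 0.06564 = 5.55902 ≈ 5.5590 bits

D_KL(Q||P) = Σ Q(x) log₂(Q(x)/P(x))

Computing term by term:
  Q(1)·log₂(Q(1)/P(1)) = 0.0193·log₂(0.0193/0.9901) = -0.10964
  Q(2)·log₂(Q(2)/P(2)) = 0.9807·log₂(0.9807/0.0099) = 6.50228

D_KL(Q||P) = -0.10964 + 6.50228 = 6.39264 ≈ 6.3926 bits

These are NOT equal (difference: 0.8336 bits). KL divergence is asymmetric: D_KL(P||Q) ≠ D_KL(Q||P) in general.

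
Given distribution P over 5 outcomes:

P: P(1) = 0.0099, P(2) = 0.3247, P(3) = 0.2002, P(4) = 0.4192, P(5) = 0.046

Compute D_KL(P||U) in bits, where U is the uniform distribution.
0.5344 bits

U(i) = 1/5 for all i

D_KL(P||U) = Σ P(x) log₂(P(x) / (1/5))
           = Σ P(x) log₂(P(x)) + log₂(5)
           = log₂(5) - H(P)

H(P) = -Σ P(x) log₂(P(x)):
  -P(1)·log₂(P(1)) = -(0.0099)·log₂(0.0099) = 0.06592
  -P(2)·log₂(P(2)) = -(0.3247)·log₂(0.3247) = 0.52693
  -P(3)·log₂(P(3)) = -(0.2002)·log₂(0.2002) = 0.46456
  -P(4)·log₂(P(4)) = -(0.4192)·log₂(0.4192) = 0.52580
  -P(5)·log₂(P(5)) = -(0.046)·log₂(0.046) = 0.20434
H(P) = 0.06592 + 0.52693 + 0.46456 + 0.52580 + 0.20434 = 1.78755 bits

log₂(5) = 2.32193 bits

D_KL(P||U) = 2.32193 - 1.78755 = 0.53438 ≈ 0.5344 bits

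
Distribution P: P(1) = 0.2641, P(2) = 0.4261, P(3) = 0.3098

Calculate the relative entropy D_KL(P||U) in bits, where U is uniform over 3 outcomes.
0.0295 bits

U(i) = 1/3 for all i

D_KL(P||U) = Σ P(x) log₂(P(x) / (1/3))
           = Σ P(x) log₂(P(x)) + log₂(3)
           = log₂(3) - H(P)

H(P) = -Σ P(x) log₂(P(x)):
  -P(1)·log₂(P(1)) = -(0.2641)·log₂(0.2641) = 0.50729
  -P(2)·log₂(P(2)) = -(0.4261)·log₂(0.4261) = 0.52442
  -P(3)·log₂(P(3)) = -(0.3098)·log₂(0.3098) = 0.52375
H(P) = 0.50729 + 0.52442 + 0.52375 = 1.55546 bits

log₂(3) = 1.58496 bits

D_KL(P||U) = 1.58496 - 1.55546 = 0.02950 ≈ 0.0295 bits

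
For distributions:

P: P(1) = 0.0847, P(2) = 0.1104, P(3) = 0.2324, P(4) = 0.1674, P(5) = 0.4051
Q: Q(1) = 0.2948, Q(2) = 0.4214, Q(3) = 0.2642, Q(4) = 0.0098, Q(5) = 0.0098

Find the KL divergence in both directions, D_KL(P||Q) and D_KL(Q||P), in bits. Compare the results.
D_KL(P||Q) = 2.4518 bits, D_KL(Q||P) = 1.3009 bits. D_KL(P||Q) is larger than D_KL(Q||P) by 1.1509 bits; the two directions differ.

D_KL(P||Q) = Σ P(x) log₂(P(x)/Q(x))

Computing term by term:
  P(1)·log₂(P(1)/Q(1)) = 0.0847·log₂(0.0847/0.2948) = -0.15240
  P(2)·log₂(P(2)/Q(2)) = 0.1104·log₂(0.1104/0.4214) = -0.21334
  P(3)·log₂(P(3)/Q(3)) = 0.2324·log₂(0.2324/0.2642) = -0.04300
  P(4)·log₂(P(4)/Q(4)) = 0.1674·log₂(0.1674/0.0098) = 0.68540
  P(5)·log₂(P(5)/Q(5)) = 0.4051·log₂(0.4051/0.0098) = 2.17512

D_KL(P||Q) = -0.15240 - 0.21334 - 0.04300 + 0.68540 + 2.17512 = 2.45178 ≈ 2.4518 bits

D_KL(Q||P) = Σ Q(x) log₂(Q(x)/P(x))

Computing term by term:
  Q(1)·log₂(Q(1)/P(1)) = 0.2948·log₂(0.2948/0.0847) = 0.53043
  Q(2)·log₂(Q(2)/P(2)) = 0.4214·log₂(0.4214/0.1104) = 0.81433
  Q(3)·log₂(Q(3)/P(3)) = 0.2642·log₂(0.2642/0.2324) = 0.04888
  Q(4)·log₂(Q(4)/P(4)) = 0.0098·log₂(0.0098/0.1674) = -0.04012
  Q(5)·log₂(Q(5)/P(5)) = 0.0098·log₂(0.0098/0.4051) = -0.05262

D_KL(Q||P) = 0.53043 + 0.81433 + 0.04888 - 0.04012 - 0.05262 = 1.30090 ≈ 1.3009 bits

These are NOT equal (difference: 1.1509 bits). KL divergence is asymmetric: D_KL(P||Q) ≠ D_KL(Q||P) in general.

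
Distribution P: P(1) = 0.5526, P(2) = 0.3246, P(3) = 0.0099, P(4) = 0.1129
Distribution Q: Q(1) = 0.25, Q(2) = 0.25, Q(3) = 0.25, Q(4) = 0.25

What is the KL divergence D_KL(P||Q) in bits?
0.5790 bits

D_KL(P||Q) = Σ P(x) log₂(P(x)/Q(x))

Computing term by term:
  P(1)·log₂(P(1)/Q(1)) = 0.5526·log₂(0.5526/0.25) = 0.63234
  P(2)·log₂(P(2)/Q(2)) = 0.3246·log₂(0.3246/0.25) = 0.12229
  P(3)·log₂(P(3)/Q(3)) = 0.0099·log₂(0.0099/0.25) = -0.04612
  P(4)·log₂(P(4)/Q(4)) = 0.1129·log₂(0.1129/0.25) = -0.12948

D_KL(P||Q) = 0.63234 + 0.12229 - 0.04612 - 0.12948 = 0.57903 ≈ 0.5790 bits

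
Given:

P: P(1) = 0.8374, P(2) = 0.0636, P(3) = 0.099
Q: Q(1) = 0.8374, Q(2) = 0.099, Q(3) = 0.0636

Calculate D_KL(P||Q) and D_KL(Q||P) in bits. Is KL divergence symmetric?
D_KL(P||Q) = 0.0226 bits, D_KL(Q||P) = 0.0226 bits. The two values coincide for this particular pair, but no — KL divergence is not symmetric in general.

D_KL(P||Q) = Σ P(x) log₂(P(x)/Q(x))

Computing term by term:
  P(1)·log₂(P(1)/Q(1)) = 0.8374·log₂(0.8374/0.8374) = 0.00000
  P(2)·log₂(P(2)/Q(2)) = 0.0636·log₂(0.0636/0.099) = -0.04060
  P(3)·log₂(P(3)/Q(3)) = 0.099·log₂(0.099/0.0636) = 0.06320

D_KL(P||Q) = 0.00000 - 0.04060 + 0.06320 = 0.02260 ≈ 0.0226 bits

D_KL(Q||P) = Σ Q(x) log₂(Q(x)/P(x))

Computing term by term:
  Q(1)·log₂(Q(1)/P(1)) = 0.8374·log₂(0.8374/0.8374) = 0.00000
  Q(2)·log₂(Q(2)/P(2)) = 0.099·log₂(0.099/0.0636) = 0.06320
  Q(3)·log₂(Q(3)/P(3)) = 0.0636·log₂(0.0636/0.099) = -0.04060

D_KL(Q||P) = 0.00000 + 0.06320 - 0.04060 = 0.02260 ≈ 0.0226 bits

These ARE equal here. Q is P with outcomes relabeled (Q(2) = P(3), Q(3) = P(2)) by a relabeling that is its own inverse, so the two sums contain exactly the same terms in a different order. This is a special case — KL divergence is not symmetric in general: D_KL(P||Q) ≠ D_KL(Q||P) for most P, Q.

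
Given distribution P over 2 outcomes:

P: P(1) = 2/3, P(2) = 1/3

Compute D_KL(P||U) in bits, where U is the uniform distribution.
0.0817 bits

U(i) = 1/2 for all i

D_KL(P||U) = Σ P(x) log₂(P(x) / (1/2))
           = Σ P(x) log₂(P(x)) + log₂(2)
           = log₂(2) - H(P)

H(P) = -Σ P(x) log₂(P(x)):
  -P(1)·log₂(P(1)) = -(2/3)·log₂(2/3) = 0.38998
  -P(2)·log₂(P(2)) = -(1/3)·log₂(1/3) = 0.52832
H(P) = 0.38998 + 0.52832 = 0.91830 bits

log₂(2) = 1.00000 bits

D_KL(P||U) = 1.00000 - 0.91830 = 0.08170 ≈ 0.0817 bits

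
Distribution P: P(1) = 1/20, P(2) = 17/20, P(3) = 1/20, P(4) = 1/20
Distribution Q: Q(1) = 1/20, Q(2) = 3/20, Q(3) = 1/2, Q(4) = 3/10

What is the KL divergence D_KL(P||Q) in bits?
1.8318 bits

D_KL(P||Q) = Σ P(x) log₂(P(x)/Q(x))

Computing term by term:
  P(1)·log₂(P(1)/Q(1)) = (1/20)·log₂((1/20)/(1/20)) = 0.00000
  P(2)·log₂(P(2)/Q(2)) = (17/20)·log₂((17/20)/(3/20)) = 2.12713
  P(3)·log₂(P(3)/Q(3)) = (1/20)·log₂((1/20)/(1/2)) = -0.16610
  P(4)·log₂(P(4)/Q(4)) = (1/20)·log₂((1/20)/(3/10)) = -0.12925

D_KL(P||Q) = 0.00000 + 2.12713 - 0.16610 - 0.12925 = 1.83178 ≈ 1.8318 bits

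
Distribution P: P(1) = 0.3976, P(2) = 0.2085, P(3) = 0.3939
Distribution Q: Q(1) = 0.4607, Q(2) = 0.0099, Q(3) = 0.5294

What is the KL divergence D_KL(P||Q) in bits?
0.6642 bits

D_KL(P||Q) = Σ P(x) log₂(P(x)/Q(x))

Computing term by term:
  P(1)·log₂(P(1)/Q(1)) = 0.3976·log₂(0.3976/0.4607) = -0.08449
  P(2)·log₂(P(2)/Q(2)) = 0.2085·log₂(0.2085/0.0099) = 0.91667
  P(3)·log₂(P(3)/Q(3)) = 0.3939·log₂(0.3939/0.5294) = -0.16801

D_KL(P||Q) = -0.08449 + 0.91667 - 0.16801 = 0.66417 ≈ 0.6642 bits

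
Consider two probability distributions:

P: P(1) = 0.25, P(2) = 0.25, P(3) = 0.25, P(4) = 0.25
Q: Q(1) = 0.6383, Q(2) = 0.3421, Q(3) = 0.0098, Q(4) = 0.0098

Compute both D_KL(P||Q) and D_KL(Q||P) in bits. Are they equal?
D_KL(P||Q) = 1.8853 bits, D_KL(Q||P) = 0.9264 bits. No, they are not equal.

D_KL(P||Q) = Σ P(x) log₂(P(x)/Q(x))

Computing term by term:
  P(1)·log₂(P(1)/Q(1)) = 0.25·log₂(0.25/0.6383) = -0.33808
  P(2)·log₂(P(2)/Q(2)) = 0.25·log₂(0.25/0.3421) = -0.11312
  P(3)·log₂(P(3)/Q(3)) = 0.25·log₂(0.25/0.0098) = 1.16825
  P(4)·log₂(P(4)/Q(4)) = 0.25·log₂(0.25/0.0098) = 1.16825

D_KL(P||Q) = -0.33808 - 0.11312 + 1.16825 + 1.16825 = 1.88530 ≈ 1.8853 bits

D_KL(Q||P) = Σ Q(x) log₂(Q(x)/P(x))

Computing term by term:
  Q(1)·log₂(Q(1)/P(1)) = 0.6383·log₂(0.6383/0.25) = 0.86318
  Q(2)·log₂(Q(2)/P(2)) = 0.3421·log₂(0.3421/0.25) = 0.15480
  Q(3)·log₂(Q(3)/P(3)) = 0.0098·log₂(0.0098/0.25) = -0.04580
  Q(4)·log₂(Q(4)/P(4)) = 0.0098·log₂(0.0098/0.25) = -0.04580

D_KL(Q||P) = 0.86318 + 0.15480 - 0.04580 - 0.04580 = 0.92638 ≈ 0.9264 bits

These are NOT equal (difference: 0.9589 bits). KL divergence is asymmetric: D_KL(P||Q) ≠ D_KL(Q||P) in general.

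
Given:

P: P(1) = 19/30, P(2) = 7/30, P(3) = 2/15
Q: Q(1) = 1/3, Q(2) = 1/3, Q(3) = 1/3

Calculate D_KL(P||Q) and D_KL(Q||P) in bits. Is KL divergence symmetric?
D_KL(P||Q) = 0.2901 bits, D_KL(Q||P) = 0.3035 bits. No, KL divergence is not symmetric.

D_KL(P||Q) = Σ P(x) log₂(P(x)/Q(x))

Computing term by term:
  P(1)·log₂(P(1)/Q(1)) = (19/30)·log₂((19/30)/(1/3)) = 0.58647
  P(2)·log₂(P(2)/Q(2)) = (7/30)·log₂((7/30)/(1/3)) = -0.12007
  P(3)·log₂(P(3)/Q(3)) = (2/15)·log₂((2/15)/(1/3)) = -0.17626

D_KL(P||Q) = 0.58647 - 0.12007 - 0.17626 = 0.29014 ≈ 0.2901 bits

D_KL(Q||P) = Σ Q(x) log₂(Q(x)/P(x))

Computing term by term:
  Q(1)·log₂(Q(1)/P(1)) = (1/3)·log₂((1/3)/(19/30)) = -0.30867
  Q(2)·log₂(Q(2)/P(2)) = (1/3)·log₂((1/3)/(7/30)) = 0.17152
  Q(3)·log₂(Q(3)/P(3)) = (1/3)·log₂((1/3)/(2/15)) = 0.44064

D_KL(Q||P) = -0.30867 + 0.17152 + 0.44064 = 0.30349 ≈ 0.3035 bits

These are NOT equal (difference: 0.0134 bits). KL divergence is asymmetric: D_KL(P||Q) ≠ D_KL(Q||P) in general.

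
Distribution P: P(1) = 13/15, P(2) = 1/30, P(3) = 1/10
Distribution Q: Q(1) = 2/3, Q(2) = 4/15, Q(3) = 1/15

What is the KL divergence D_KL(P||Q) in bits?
0.2865 bits

D_KL(P||Q) = Σ P(x) log₂(P(x)/Q(x))

Computing term by term:
  P(1)·log₂(P(1)/Q(1)) = (13/15)·log₂((13/15)/(2/3)) = 0.32804
  P(2)·log₂(P(2)/Q(2)) = (1/30)·log₂((1/30)/(4/15)) = -0.10000
  P(3)·log₂(P(3)/Q(3)) = (1/10)·log₂((1/10)/(1/15)) = 0.05850

D_KL(P||Q) = 0.32804 - 0.10000 + 0.05850 = 0.28654 ≈ 0.2865 bits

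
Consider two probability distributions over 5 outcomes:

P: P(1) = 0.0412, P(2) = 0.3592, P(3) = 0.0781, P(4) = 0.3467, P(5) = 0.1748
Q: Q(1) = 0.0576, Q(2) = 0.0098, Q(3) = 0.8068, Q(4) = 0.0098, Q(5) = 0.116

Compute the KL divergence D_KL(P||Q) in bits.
3.4704 bits

D_KL(P||Q) = Σ P(x) log₂(P(x)/Q(x))

Computing term by term:
  P(1)·log₂(P(1)/Q(1)) = 0.0412·log₂(0.0412/0.0576) = -0.01992
  P(2)·log₂(P(2)/Q(2)) = 0.3592·log₂(0.3592/0.0098) = 1.86635
  P(3)·log₂(P(3)/Q(3)) = 0.0781·log₂(0.0781/0.8068) = -0.26310
  P(4)·log₂(P(4)/Q(4)) = 0.3467·log₂(0.3467/0.0098) = 1.78369
  P(5)·log₂(P(5)/Q(5)) = 0.1748·log₂(0.1748/0.116) = 0.10341

D_KL(P||Q) = -0.01992 + 1.86635 - 0.26310 + 1.78369 + 0.10341 = 3.47043 ≈ 3.4704 bits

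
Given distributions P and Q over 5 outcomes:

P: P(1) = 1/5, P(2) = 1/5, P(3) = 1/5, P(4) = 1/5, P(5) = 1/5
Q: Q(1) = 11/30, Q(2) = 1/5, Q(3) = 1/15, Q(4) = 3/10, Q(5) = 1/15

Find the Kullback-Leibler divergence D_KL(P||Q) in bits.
0.3421 bits

D_KL(P||Q) = Σ P(x) log₂(P(x)/Q(x))

Computing term by term:
  P(1)·log₂(P(1)/Q(1)) = (1/5)·log₂((1/5)/(11/30)) = -0.17489
  P(2)·log₂(P(2)/Q(2)) = (1/5)·log₂((1/5)/(1/5)) = 0.00000
  P(3)·log₂(P(3)/Q(3)) = (1/5)·log₂((1/5)/(1/15)) = 0.31699
  P(4)·log₂(P(4)/Q(4)) = (1/5)·log₂((1/5)/(3/10)) = -0.11699
  P(5)·log₂(P(5)/Q(5)) = (1/5)·log₂((1/5)/(1/15)) = 0.31699

D_KL(P||Q) = -0.17489 + 0.00000 + 0.31699 - 0.11699 + 0.31699 = 0.34210 ≈ 0.3421 bits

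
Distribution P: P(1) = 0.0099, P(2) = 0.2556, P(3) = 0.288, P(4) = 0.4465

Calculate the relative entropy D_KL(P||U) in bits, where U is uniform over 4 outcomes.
0.3944 bits

U(i) = 1/4 for all i

D_KL(P||U) = Σ P(x) log₂(P(x) / (1/4))
           = Σ P(x) log₂(P(x)) + log₂(4)
           = log₂(4) - H(P)

H(P) = -Σ P(x) log₂(P(x)):
  -P(1)·log₂(P(1)) = -(0.0099)·log₂(0.0099) = 0.06592
  -P(2)·log₂(P(2)) = -(0.2556)·log₂(0.2556) = 0.50303
  -P(3)·log₂(P(3)) = -(0.288)·log₂(0.288) = 0.51721
  -P(4)·log₂(P(4)) = -(0.4465)·log₂(0.4465) = 0.51940
H(P) = 0.06592 + 0.50303 + 0.51721 + 0.51940 = 1.60556 bits

log₂(4) = 2.00000 bits

D_KL(P||U) = 2.00000 - 1.60556 = 0.39444 ≈ 0.3944 bits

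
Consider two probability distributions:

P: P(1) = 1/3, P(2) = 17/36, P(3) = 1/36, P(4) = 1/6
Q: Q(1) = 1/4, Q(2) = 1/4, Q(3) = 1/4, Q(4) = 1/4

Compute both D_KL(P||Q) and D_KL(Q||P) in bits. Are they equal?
D_KL(P||Q) = 0.3861 bits, D_KL(Q||P) = 0.6056 bits. No, they are not equal.

D_KL(P||Q) = Σ P(x) log₂(P(x)/Q(x))

Computing term by term:
  P(1)·log₂(P(1)/Q(1)) = (1/3)·log₂((1/3)/(1/4)) = 0.13835
  P(2)·log₂(P(2)/Q(2)) = (17/36)·log₂((17/36)/(1/4)) = 0.43328
  P(3)·log₂(P(3)/Q(3)) = (1/36)·log₂((1/36)/(1/4)) = -0.08805
  P(4)·log₂(P(4)/Q(4)) = (1/6)·log₂((1/6)/(1/4)) = -0.09749

D_KL(P||Q) = 0.13835 + 0.43328 - 0.08805 - 0.09749 = 0.38609 ≈ 0.3861 bits

D_KL(Q||P) = Σ Q(x) log₂(Q(x)/P(x))

Computing term by term:
  Q(1)·log₂(Q(1)/P(1)) = (1/4)·log₂((1/4)/(1/3)) = -0.10376
  Q(2)·log₂(Q(2)/P(2)) = (1/4)·log₂((1/4)/(17/36)) = -0.22938
  Q(3)·log₂(Q(3)/P(3)) = (1/4)·log₂((1/4)/(1/36)) = 0.79248
  Q(4)·log₂(Q(4)/P(4)) = (1/4)·log₂((1/4)/(1/6)) = 0.14624

D_KL(Q||P) = -0.10376 - 0.22938 + 0.79248 + 0.14624 = 0.60558 ≈ 0.6056 bits

These are NOT equal (difference: 0.2195 bits). KL divergence is asymmetric: D_KL(P||Q) ≠ D_KL(Q||P) in general.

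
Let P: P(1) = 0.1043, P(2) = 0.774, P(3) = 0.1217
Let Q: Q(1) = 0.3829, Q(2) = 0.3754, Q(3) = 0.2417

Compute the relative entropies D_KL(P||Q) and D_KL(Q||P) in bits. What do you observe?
D_KL(P||Q) = 0.4918 bits, D_KL(Q||P) = 0.5658 bits. The two directions give different values (D_KL(Q||P) exceeds D_KL(P||Q) by 0.0740 bits): KL divergence is asymmetric.

D_KL(P||Q) = Σ P(x) log₂(P(x)/Q(x))

Computing term by term:
  P(1)·log₂(P(1)/Q(1)) = 0.1043·log₂(0.1043/0.3829) = -0.19569
  P(2)·log₂(P(2)/Q(2)) = 0.774·log₂(0.774/0.3754) = 0.80798
  P(3)·log₂(P(3)/Q(3)) = 0.1217·log₂(0.1217/0.2417) = -0.12047

D_KL(P||Q) = -0.19569 + 0.80798 - 0.12047 = 0.49182 ≈ 0.4918 bits

D_KL(Q||P) = Σ Q(x) log₂(Q(x)/P(x))

Computing term by term:
  Q(1)·log₂(Q(1)/P(1)) = 0.3829·log₂(0.3829/0.1043) = 0.71841
  Q(2)·log₂(Q(2)/P(2)) = 0.3754·log₂(0.3754/0.774) = -0.39188
  Q(3)·log₂(Q(3)/P(3)) = 0.2417·log₂(0.2417/0.1217) = 0.23926

D_KL(Q||P) = 0.71841 - 0.39188 + 0.23926 = 0.56579 ≈ 0.5658 bits

These are NOT equal (difference: 0.0740 bits). KL divergence is asymmetric: D_KL(P||Q) ≠ D_KL(Q||P) in general.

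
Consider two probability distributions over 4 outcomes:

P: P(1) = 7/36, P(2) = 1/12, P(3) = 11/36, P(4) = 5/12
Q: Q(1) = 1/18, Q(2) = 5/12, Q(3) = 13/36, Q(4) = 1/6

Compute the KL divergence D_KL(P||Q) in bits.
0.6351 bits

D_KL(P||Q) = Σ P(x) log₂(P(x)/Q(x))

Computing term by term:
  P(1)·log₂(P(1)/Q(1)) = (7/36)·log₂((7/36)/(1/18)) = 0.35143
  P(2)·log₂(P(2)/Q(2)) = (1/12)·log₂((1/12)/(5/12)) = -0.19349
  P(3)·log₂(P(3)/Q(3)) = (11/36)·log₂((11/36)/(13/36)) = -0.07364
  P(4)·log₂(P(4)/Q(4)) = (5/12)·log₂((5/12)/(1/6)) = 0.55080

D_KL(P||Q) = 0.35143 - 0.19349 - 0.07364 + 0.55080 = 0.63510 ≈ 0.6351 bits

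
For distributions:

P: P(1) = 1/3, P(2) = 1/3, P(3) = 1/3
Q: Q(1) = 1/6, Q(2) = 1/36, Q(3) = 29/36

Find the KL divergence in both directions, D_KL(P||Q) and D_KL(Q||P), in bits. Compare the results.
D_KL(P||Q) = 1.1040 bits, D_KL(Q||P) = 0.7592 bits. D_KL(P||Q) is larger than D_KL(Q||P) by 0.3448 bits; the two directions differ.

D_KL(P||Q) = Σ P(x) log₂(P(x)/Q(x))

Computing term by term:
  P(1)·log₂(P(1)/Q(1)) = (1/3)·log₂((1/3)/(1/6)) = 0.33333
  P(2)·log₂(P(2)/Q(2)) = (1/3)·log₂((1/3)/(1/36)) = 1.19499
  P(3)·log₂(P(3)/Q(3)) = (1/3)·log₂((1/3)/(29/36)) = -0.42434

D_KL(P||Q) = 0.33333 + 1.19499 - 0.42434 = 1.10398 ≈ 1.1040 bits

D_KL(Q||P) = Σ Q(x) log₂(Q(x)/P(x))

Computing term by term:
  Q(1)·log₂(Q(1)/P(1)) = (1/6)·log₂((1/6)/(1/3)) = -0.16667
  Q(2)·log₂(Q(2)/P(2)) = (1/36)·log₂((1/36)/(1/3)) = -0.09958
  Q(3)·log₂(Q(3)/P(3)) = (29/36)·log₂((29/36)/(1/3)) = 1.02549

D_KL(Q||P) = -0.16667 - 0.09958 + 1.02549 = 0.75924 ≈ 0.7592 bits

These are NOT equal (difference: 0.3448 bits). KL divergence is asymmetric: D_KL(P||Q) ≠ D_KL(Q||P) in general.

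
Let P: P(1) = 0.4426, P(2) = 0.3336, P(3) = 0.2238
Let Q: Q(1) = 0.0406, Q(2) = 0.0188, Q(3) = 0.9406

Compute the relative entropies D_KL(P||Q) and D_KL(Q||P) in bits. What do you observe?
D_KL(P||Q) = 2.4460 bits, D_KL(Q||P) = 1.7304 bits. The two directions give different values (D_KL(P||Q) exceeds D_KL(Q||P) by 0.7156 bits): KL divergence is asymmetric.

D_KL(P||Q) = Σ P(x) log₂(P(x)/Q(x))

Computing term by term:
  P(1)·log₂(P(1)/Q(1)) = 0.4426·log₂(0.4426/0.0406) = 1.52540
  P(2)·log₂(P(2)/Q(2)) = 0.3336·log₂(0.3336/0.0188) = 1.38421
  P(3)·log₂(P(3)/Q(3)) = 0.2238·log₂(0.2238/0.9406) = -0.46357

D_KL(P||Q) = 1.52540 + 1.38421 - 0.46357 = 2.44604 ≈ 2.4460 bits

D_KL(Q||P) = Σ Q(x) log₂(Q(x)/P(x))

Computing term by term:
  Q(1)·log₂(Q(1)/P(1)) = 0.0406·log₂(0.0406/0.4426) = -0.13993
  Q(2)·log₂(Q(2)/P(2)) = 0.0188·log₂(0.0188/0.3336) = -0.07801
  Q(3)·log₂(Q(3)/P(3)) = 0.9406·log₂(0.9406/0.2238) = 1.94833

D_KL(Q||P) = -0.13993 - 0.07801 + 1.94833 = 1.73039 ≈ 1.7304 bits

These are NOT equal (difference: 0.7156 bits). KL divergence is asymmetric: D_KL(P||Q) ≠ D_KL(Q||P) in general.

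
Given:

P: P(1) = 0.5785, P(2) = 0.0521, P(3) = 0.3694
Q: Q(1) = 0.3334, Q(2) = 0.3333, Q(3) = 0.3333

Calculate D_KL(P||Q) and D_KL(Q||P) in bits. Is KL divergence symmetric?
D_KL(P||Q) = 0.3753 bits, D_KL(Q||P) = 0.5779 bits. No, KL divergence is not symmetric.

D_KL(P||Q) = Σ P(x) log₂(P(x)/Q(x))

Computing term by term:
  P(1)·log₂(P(1)/Q(1)) = 0.5785·log₂(0.5785/0.3334) = 0.45994
  P(2)·log₂(P(2)/Q(2)) = 0.0521·log₂(0.0521/0.3333) = -0.13950
  P(3)·log₂(P(3)/Q(3)) = 0.3694·log₂(0.3694/0.3333) = 0.05481

D_KL(P||Q) = 0.45994 - 0.13950 + 0.05481 = 0.37525 ≈ 0.3753 bits

D_KL(Q||P) = Σ Q(x) log₂(Q(x)/P(x))

Computing term by term:
  Q(1)·log₂(Q(1)/P(1)) = 0.3334·log₂(0.3334/0.5785) = -0.26507
  Q(2)·log₂(Q(2)/P(2)) = 0.3333·log₂(0.3333/0.0521) = 0.89240
  Q(3)·log₂(Q(3)/P(3)) = 0.3333·log₂(0.3333/0.3694) = -0.04945

D_KL(Q||P) = -0.26507 + 0.89240 - 0.04945 = 0.57788 ≈ 0.5779 bits

These are NOT equal (difference: 0.2026 bits). KL divergence is asymmetric: D_KL(P||Q) ≠ D_KL(Q||P) in general.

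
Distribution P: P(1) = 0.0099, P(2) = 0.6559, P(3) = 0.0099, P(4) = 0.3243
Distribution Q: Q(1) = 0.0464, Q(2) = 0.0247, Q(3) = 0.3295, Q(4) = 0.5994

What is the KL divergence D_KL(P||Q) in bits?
2.7435 bits

D_KL(P||Q) = Σ P(x) log₂(P(x)/Q(x))

Computing term by term:
  P(1)·log₂(P(1)/Q(1)) = 0.0099·log₂(0.0099/0.0464) = -0.02206
  P(2)·log₂(P(2)/Q(2)) = 0.6559·log₂(0.6559/0.0247) = 3.10299
  P(3)·log₂(P(3)/Q(3)) = 0.0099·log₂(0.0099/0.3295) = -0.05006
  P(4)·log₂(P(4)/Q(4)) = 0.3243·log₂(0.3243/0.5994) = -0.28739

D_KL(P||Q) = -0.02206 + 3.10299 - 0.05006 - 0.28739 = 2.74348 ≈ 2.7435 bits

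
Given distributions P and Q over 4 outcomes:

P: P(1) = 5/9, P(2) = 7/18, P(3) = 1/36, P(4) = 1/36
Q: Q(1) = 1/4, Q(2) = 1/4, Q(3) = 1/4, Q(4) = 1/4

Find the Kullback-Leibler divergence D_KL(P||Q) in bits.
0.7118 bits

D_KL(P||Q) = Σ P(x) log₂(P(x)/Q(x))

Computing term by term:
  P(1)·log₂(P(1)/Q(1)) = (5/9)·log₂((5/9)/(1/4)) = 0.64000
  P(2)·log₂(P(2)/Q(2)) = (7/18)·log₂((7/18)/(1/4)) = 0.24789
  P(3)·log₂(P(3)/Q(3)) = (1/36)·log₂((1/36)/(1/4)) = -0.08805
  P(4)·log₂(P(4)/Q(4)) = (1/36)·log₂((1/36)/(1/4)) = -0.08805

D_KL(P||Q) = 0.64000 + 0.24789 - 0.08805 - 0.08805 = 0.71179 ≈ 0.7118 bits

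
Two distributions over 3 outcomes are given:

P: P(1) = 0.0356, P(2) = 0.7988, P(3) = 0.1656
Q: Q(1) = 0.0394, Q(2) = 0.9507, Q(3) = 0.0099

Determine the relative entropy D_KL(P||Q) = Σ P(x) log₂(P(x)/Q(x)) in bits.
0.4672 bits

D_KL(P||Q) = Σ P(x) log₂(P(x)/Q(x))

Computing term by term:
  P(1)·log₂(P(1)/Q(1)) = 0.0356·log₂(0.0356/0.0394) = -0.00521
  P(2)·log₂(P(2)/Q(2)) = 0.7988·log₂(0.7988/0.9507) = -0.20062
  P(3)·log₂(P(3)/Q(3)) = 0.1656·log₂(0.1656/0.0099) = 0.67302

D_KL(P||Q) = -0.00521 - 0.20062 + 0.67302 = 0.46719 ≈ 0.4672 bits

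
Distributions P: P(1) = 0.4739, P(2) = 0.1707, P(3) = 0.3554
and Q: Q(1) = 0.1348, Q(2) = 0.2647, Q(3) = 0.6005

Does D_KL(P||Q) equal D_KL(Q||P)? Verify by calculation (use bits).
D_KL(P||Q) = 0.4826 bits, D_KL(Q||P) = 0.3774 bits. No — D_KL(P||Q) ≠ D_KL(Q||P) for this pair.

D_KL(P||Q) = Σ P(x) log₂(P(x)/Q(x))

Computing term by term:
  P(1)·log₂(P(1)/Q(1)) = 0.4739·log₂(0.4739/0.1348) = 0.85954
  P(2)·log₂(P(2)/Q(2)) = 0.1707·log₂(0.1707/0.2647) = -0.10804
  P(3)·log₂(P(3)/Q(3)) = 0.3554·log₂(0.3554/0.6005) = -0.26894

D_KL(P||Q) = 0.85954 - 0.10804 - 0.26894 = 0.48256 ≈ 0.4826 bits

D_KL(Q||P) = Σ Q(x) log₂(Q(x)/P(x))

Computing term by term:
  Q(1)·log₂(Q(1)/P(1)) = 0.1348·log₂(0.1348/0.4739) = -0.24450
  Q(2)·log₂(Q(2)/P(2)) = 0.2647·log₂(0.2647/0.1707) = 0.16753
  Q(3)·log₂(Q(3)/P(3)) = 0.6005·log₂(0.6005/0.3554) = 0.45441

D_KL(Q||P) = -0.24450 + 0.16753 + 0.45441 = 0.37744 ≈ 0.3774 bits

These are NOT equal (difference: 0.1052 bits). KL divergence is asymmetric: D_KL(P||Q) ≠ D_KL(Q||P) in general.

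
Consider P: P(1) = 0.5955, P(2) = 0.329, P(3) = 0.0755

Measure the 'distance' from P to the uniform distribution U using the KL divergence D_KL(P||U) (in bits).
0.3306 bits

U(i) = 1/3 for all i

D_KL(P||U) = Σ P(x) log₂(P(x) / (1/3))
           = Σ P(x) log₂(P(x)) + log₂(3)
           = log₂(3) - H(P)

H(P) = -Σ P(x) log₂(P(x)):
  -P(1)·log₂(P(1)) = -(0.5955)·log₂(0.5955) = 0.44533
  -P(2)·log₂(P(2)) = -(0.329)·log₂(0.329) = 0.52766
  -P(3)·log₂(P(3)) = -(0.0755)·log₂(0.0755) = 0.28142
H(P) = 0.44533 + 0.52766 + 0.28142 = 1.25441 bits

log₂(3) = 1.58496 bits

D_KL(P||U) = 1.58496 - 1.25441 = 0.33055 ≈ 0.3306 bits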